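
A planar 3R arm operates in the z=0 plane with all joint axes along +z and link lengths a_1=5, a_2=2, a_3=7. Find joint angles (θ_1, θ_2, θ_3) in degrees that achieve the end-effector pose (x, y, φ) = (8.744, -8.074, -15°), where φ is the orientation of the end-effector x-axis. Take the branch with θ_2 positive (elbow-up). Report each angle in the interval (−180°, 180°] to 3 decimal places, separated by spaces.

wrist centre = target − a_3·(cos φ, sin φ) = (1.9825, -6.2623)
cos θ_2 = (43.1464−5²−2²)/(2·5·2) = 0.7073; θ_2 = 44.9829° (elbow-up)
β = atan2(-6.2623,1.9825) = -72.4332°; ψ = atan2(1.4138,6.4146) = 12.4293°
θ_1 = β − ψ = -84.8625°
θ_3 = φ − θ_1 − θ_2 = 24.8796° (wrapped to (-180°,180°])

-84.862 44.983 24.880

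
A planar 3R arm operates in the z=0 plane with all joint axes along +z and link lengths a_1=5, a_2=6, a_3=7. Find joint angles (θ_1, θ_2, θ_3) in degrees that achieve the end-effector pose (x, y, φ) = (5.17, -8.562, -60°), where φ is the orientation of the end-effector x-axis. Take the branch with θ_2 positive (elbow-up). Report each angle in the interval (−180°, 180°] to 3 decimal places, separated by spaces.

wrist centre = target − a_3·(cos φ, sin φ) = (1.6700, -2.4998)
cos θ_2 = (9.0380−5²−6²)/(2·5·6) = -0.8660; θ_2 = 150.0009° (elbow-up)
β = atan2(-2.4998,1.6700) = -56.2552°; ψ = atan2(2.9999,-0.1962) = 93.7419°
θ_1 = β − ψ = -149.9971°
θ_3 = φ − θ_1 − θ_2 = -60.0038° (wrapped to (-180°,180°])

-149.997 150.001 -60.004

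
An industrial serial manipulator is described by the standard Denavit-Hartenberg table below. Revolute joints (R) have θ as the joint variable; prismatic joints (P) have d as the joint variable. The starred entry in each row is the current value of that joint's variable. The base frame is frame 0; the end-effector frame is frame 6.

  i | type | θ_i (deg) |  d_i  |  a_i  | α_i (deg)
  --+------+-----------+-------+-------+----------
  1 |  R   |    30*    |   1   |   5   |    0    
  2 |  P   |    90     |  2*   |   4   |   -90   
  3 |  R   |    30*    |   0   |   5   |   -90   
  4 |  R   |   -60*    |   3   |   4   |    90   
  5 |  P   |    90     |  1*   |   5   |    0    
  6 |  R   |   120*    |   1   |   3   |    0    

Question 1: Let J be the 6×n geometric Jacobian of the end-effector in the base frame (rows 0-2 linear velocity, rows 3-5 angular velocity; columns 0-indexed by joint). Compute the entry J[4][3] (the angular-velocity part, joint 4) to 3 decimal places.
axis z_3 = (0.2500,-0.4330,-0.8660); lever o_n−o_3 = (0.1540,-4.6950,-5.1136)
cross product → J_v[:, 3] = (-1.8517,1.1450,-1.1071)
J_ω[:, 3] = z_3
entry J[4][3] = -0.4330

-0.433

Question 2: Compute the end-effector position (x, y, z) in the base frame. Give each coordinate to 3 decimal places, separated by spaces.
0.319 5.019 -4.614

after link 1: o_1 = (4.3301, 2.5000, 1.0000)
after link 2: o_2 = (2.3301, 5.9641, 3.0000)
after link 3: o_3 = (0.1651, 9.7141, 0.5000)
after link 4: o_4 = (-2.9510, 8.1830, -3.0981)
after link 5: o_5 = (-1.7590, 5.1184, -6.9952)
after link 6: o_6 = (0.3191, 5.0192, -4.6136)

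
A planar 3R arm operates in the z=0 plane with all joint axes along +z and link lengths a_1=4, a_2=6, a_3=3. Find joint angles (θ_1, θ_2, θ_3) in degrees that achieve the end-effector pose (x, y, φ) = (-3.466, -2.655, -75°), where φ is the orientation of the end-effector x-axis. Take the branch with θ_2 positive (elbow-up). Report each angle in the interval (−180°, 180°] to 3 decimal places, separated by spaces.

wrist centre = target − a_3·(cos φ, sin φ) = (-4.2425, 0.2428)
cos θ_2 = (18.0574−4²−6²)/(2·4·6) = -0.7071; θ_2 = 135.0025° (elbow-up)
β = atan2(0.2428,-4.2425) = 176.7248°; ψ = atan2(4.2425,-0.2428) = 93.2759°
θ_1 = β − ψ = 83.4489°
θ_3 = φ − θ_1 − θ_2 = 66.5486° (wrapped to (-180°,180°])

83.449 135.003 66.549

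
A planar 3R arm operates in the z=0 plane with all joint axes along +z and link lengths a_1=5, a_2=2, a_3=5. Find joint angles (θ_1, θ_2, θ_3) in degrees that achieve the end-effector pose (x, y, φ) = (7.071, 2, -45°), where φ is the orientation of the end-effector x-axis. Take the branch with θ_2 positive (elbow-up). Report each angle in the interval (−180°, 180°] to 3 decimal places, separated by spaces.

45.000 45.002 -135.002

wrist centre = target − a_3·(cos φ, sin φ) = (3.5355, 5.5355)
cos θ_2 = (43.1417−5²−2²)/(2·5·2) = 0.7071; θ_2 = 45.0019° (elbow-up)
β = atan2(5.5355,3.5355) = 57.4342°; ψ = atan2(1.4143,6.4142) = 12.4342°
θ_1 = β − ψ = 45.0000°
θ_3 = φ − θ_1 − θ_2 = -135.0019° (wrapped to (-180°,180°])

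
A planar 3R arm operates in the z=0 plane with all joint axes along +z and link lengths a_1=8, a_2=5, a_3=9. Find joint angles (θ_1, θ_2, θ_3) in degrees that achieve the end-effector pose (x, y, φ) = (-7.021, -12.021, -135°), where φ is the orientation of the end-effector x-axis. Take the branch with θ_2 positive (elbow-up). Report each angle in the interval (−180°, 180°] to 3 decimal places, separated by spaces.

wrist centre = target − a_3·(cos φ, sin φ) = (-0.6570, -5.6570)
cos θ_2 = (32.4338−8²−5²)/(2·8·5) = -0.7071; θ_2 = 134.9976° (elbow-up)
β = atan2(-5.6570,-0.6570) = -96.6250°; ψ = atan2(3.5357,4.4646) = 38.3769°
θ_1 = β − ψ = -135.0019°
θ_3 = φ − θ_1 − θ_2 = -134.9958° (wrapped to (-180°,180°])

-135.002 134.998 -134.996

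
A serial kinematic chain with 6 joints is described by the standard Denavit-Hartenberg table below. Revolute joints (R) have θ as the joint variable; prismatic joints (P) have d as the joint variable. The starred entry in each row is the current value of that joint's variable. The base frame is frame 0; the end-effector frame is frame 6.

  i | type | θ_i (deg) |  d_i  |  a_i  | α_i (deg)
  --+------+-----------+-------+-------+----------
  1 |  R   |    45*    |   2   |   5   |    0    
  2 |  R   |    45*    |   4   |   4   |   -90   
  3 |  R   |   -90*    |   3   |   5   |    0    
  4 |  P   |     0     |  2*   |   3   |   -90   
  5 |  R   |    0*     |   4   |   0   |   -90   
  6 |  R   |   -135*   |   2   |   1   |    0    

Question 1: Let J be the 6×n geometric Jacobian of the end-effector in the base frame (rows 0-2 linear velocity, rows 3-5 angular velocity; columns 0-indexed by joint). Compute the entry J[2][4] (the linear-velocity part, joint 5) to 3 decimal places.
-2.000

axis z_4 = (0.0000,1.0000,-0.0000); lever o_n−o_4 = (2.0000,4.7071,-0.7071)
cross product → J_v[:, 4] = (-0.7071,-0.0000,-2.0000)
J_ω[:, 4] = z_4
entry J[2][4] = -2.0000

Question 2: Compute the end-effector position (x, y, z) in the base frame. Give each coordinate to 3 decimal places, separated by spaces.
after link 1: o_1 = (3.5355, 3.5355, 2.0000)
after link 2: o_2 = (3.5355, 7.5355, 6.0000)
after link 3: o_3 = (0.5355, 7.5355, 11.0000)
after link 4: o_4 = (-1.4645, 7.5355, 14.0000)
after link 5: o_5 = (-1.4645, 11.5355, 14.0000)
after link 6: o_6 = (0.5355, 12.2426, 13.2929)

0.536 12.243 13.293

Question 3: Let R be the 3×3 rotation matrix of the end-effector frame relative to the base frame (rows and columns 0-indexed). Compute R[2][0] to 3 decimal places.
-0.707

End-effector x-axis (col 0 of R) = (0.0000,0.7071,-0.7071)
R[2][0] = -0.7071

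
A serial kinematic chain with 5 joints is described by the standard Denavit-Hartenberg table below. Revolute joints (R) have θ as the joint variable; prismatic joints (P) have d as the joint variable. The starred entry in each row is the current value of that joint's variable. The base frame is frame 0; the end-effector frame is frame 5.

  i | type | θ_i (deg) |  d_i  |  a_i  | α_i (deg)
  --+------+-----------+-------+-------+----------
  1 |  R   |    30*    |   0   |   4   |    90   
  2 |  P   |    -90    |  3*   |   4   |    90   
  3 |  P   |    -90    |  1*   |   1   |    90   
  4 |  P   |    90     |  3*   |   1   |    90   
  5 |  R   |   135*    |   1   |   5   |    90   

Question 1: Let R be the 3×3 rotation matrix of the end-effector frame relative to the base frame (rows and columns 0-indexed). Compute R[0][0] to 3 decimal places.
End-effector x-axis (col 0 of R) = (0.6124,0.3536,0.7071)
R[0][0] = 0.6124

0.612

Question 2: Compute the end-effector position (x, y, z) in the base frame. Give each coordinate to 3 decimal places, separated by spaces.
after link 1: o_1 = (3.4641, 2.0000, 0.0000)
after link 2: o_2 = (4.9641, -0.5981, -4.0000)
after link 3: o_3 = (3.5981, -0.2321, -4.0000)
after link 4: o_4 = (2.7321, -0.7321, -1.0000)
after link 5: o_5 = (5.2939, 1.9017, 2.5355)

5.294 1.902 2.536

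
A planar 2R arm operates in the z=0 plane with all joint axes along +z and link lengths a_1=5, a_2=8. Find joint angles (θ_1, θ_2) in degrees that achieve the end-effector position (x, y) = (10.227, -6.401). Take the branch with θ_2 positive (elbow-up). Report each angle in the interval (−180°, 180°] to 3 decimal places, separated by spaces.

-60.005 45.004

cos θ_2 = (145.5643−5²−8²)/(2·5·8) = 0.7071; θ_2 = 45.0043° (elbow-up)
β = atan2(-6.4010,10.2270) = -32.0421°; ψ = atan2(5.6573,10.6564) = 27.9629°
θ_1 = β − ψ = -60.0050°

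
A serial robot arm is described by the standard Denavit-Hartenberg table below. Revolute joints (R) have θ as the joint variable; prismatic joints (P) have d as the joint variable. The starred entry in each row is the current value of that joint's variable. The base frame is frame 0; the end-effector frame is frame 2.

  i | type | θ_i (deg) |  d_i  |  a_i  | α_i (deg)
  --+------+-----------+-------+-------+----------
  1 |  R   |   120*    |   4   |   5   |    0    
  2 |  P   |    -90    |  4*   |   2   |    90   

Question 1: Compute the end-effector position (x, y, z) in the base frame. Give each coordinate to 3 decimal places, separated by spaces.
after link 1: o_1 = (-2.5000, 4.3301, 4.0000)
after link 2: o_2 = (-0.7679, 5.3301, 8.0000)

-0.768 5.330 8.000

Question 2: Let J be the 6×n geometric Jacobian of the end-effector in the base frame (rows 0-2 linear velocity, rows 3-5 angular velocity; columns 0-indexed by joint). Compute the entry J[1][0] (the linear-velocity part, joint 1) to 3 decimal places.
axis z_0 = ẑ; lever o_n−o_0 = (-0.7679,5.3301,8.0000)
cross product → J_v[:, 0] = (-5.3301,-0.7679,0.0000)
J_ω[:, 0] = z_0
entry J[1][0] = -0.7679

-0.768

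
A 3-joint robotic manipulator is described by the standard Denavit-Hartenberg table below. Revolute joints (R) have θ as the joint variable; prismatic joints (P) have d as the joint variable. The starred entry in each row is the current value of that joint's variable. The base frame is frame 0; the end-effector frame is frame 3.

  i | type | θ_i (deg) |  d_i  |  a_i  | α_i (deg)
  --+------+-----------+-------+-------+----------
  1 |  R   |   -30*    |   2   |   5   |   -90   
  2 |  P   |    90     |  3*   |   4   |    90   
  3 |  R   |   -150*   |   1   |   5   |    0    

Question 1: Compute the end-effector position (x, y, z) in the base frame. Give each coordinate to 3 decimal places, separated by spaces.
5.446 -2.567 2.330

after link 1: o_1 = (4.3301, -2.5000, 2.0000)
after link 2: o_2 = (5.8301, 0.0981, -2.0000)
after link 3: o_3 = (5.4462, -2.5670, 2.3301)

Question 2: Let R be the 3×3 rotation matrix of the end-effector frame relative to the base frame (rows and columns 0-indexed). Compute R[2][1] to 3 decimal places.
-0.500

End-effector y-axis (col 1 of R) = (-0.4330,-0.7500,-0.5000)
R[2][1] = -0.5000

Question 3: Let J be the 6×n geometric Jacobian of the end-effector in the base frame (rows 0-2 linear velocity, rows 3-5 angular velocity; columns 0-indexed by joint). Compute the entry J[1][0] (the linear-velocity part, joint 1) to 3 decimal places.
5.446

axis z_0 = ẑ; lever o_n−o_0 = (5.4462,-2.5670,2.3301)
cross product → J_v[:, 0] = (2.5670,5.4462,-0.0000)
J_ω[:, 0] = z_0
entry J[1][0] = 5.4462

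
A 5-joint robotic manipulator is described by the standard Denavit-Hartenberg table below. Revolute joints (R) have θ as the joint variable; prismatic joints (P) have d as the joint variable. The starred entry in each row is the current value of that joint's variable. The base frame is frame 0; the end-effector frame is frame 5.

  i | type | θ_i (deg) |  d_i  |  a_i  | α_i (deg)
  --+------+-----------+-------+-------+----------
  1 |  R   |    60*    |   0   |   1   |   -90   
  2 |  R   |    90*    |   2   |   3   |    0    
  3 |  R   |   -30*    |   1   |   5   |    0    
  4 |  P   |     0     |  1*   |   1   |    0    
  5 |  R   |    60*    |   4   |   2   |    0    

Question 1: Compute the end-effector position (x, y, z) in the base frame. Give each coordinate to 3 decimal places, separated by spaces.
-5.428 6.598 -9.928

after link 1: o_1 = (0.5000, 0.8660, 0.0000)
after link 2: o_2 = (-1.2321, 1.8660, -3.0000)
after link 3: o_3 = (-0.8481, 4.5311, -7.3301)
after link 4: o_4 = (-1.4641, 5.4641, -8.1962)
after link 5: o_5 = (-5.4282, 6.5981, -9.9282)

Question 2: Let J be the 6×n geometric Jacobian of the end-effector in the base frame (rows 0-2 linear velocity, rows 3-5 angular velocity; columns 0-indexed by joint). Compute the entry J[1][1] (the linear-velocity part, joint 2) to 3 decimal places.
axis z_1 = (-0.8660,0.5000,0.0000); lever o_n−o_1 = (-5.9282,5.7321,-9.9282)
cross product → J_v[:, 1] = (-4.9641,-8.5981,-2.0000)
J_ω[:, 1] = z_1
entry J[1][1] = -8.5981

-8.598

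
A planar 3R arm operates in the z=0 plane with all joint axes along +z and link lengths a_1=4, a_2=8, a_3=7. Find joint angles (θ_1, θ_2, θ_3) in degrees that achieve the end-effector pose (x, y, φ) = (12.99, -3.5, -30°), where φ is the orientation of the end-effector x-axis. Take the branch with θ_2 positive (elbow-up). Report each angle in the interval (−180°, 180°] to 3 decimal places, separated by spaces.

-90.005 120.005 -60.000

wrist centre = target − a_3·(cos φ, sin φ) = (6.9278, -0.0000)
cos θ_2 = (47.9947−4²−8²)/(2·4·8) = -0.5001; θ_2 = 120.0055° (elbow-up)
β = atan2(-0.0000,6.9278) = -0.0000°; ψ = atan2(6.9278,-0.0007) = 90.0055°
θ_1 = β − ψ = -90.0055°
θ_3 = φ − θ_1 − θ_2 = -60.0000° (wrapped to (-180°,180°])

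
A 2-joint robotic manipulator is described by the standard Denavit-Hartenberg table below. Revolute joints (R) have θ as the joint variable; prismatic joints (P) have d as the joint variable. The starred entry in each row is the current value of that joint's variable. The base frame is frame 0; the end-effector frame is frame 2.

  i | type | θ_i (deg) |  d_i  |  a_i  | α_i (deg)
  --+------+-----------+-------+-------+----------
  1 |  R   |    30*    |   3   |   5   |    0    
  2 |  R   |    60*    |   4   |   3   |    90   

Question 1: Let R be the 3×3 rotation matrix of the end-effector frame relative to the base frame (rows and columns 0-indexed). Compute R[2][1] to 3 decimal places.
1.000

End-effector y-axis (col 1 of R) = (-0.0000,0.0000,1.0000)
R[2][1] = 1.0000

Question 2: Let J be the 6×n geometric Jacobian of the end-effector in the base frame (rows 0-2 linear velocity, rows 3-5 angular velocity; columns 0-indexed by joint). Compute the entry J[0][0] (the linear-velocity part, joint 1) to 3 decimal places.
-5.500

axis z_0 = ẑ; lever o_n−o_0 = (4.3301,5.5000,7.0000)
cross product → J_v[:, 0] = (-5.5000,4.3301,0.0000)
J_ω[:, 0] = z_0
entry J[0][0] = -5.5000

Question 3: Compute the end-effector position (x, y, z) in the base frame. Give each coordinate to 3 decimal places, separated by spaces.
4.330 5.500 7.000

after link 1: o_1 = (4.3301, 2.5000, 3.0000)
after link 2: o_2 = (4.3301, 5.5000, 7.0000)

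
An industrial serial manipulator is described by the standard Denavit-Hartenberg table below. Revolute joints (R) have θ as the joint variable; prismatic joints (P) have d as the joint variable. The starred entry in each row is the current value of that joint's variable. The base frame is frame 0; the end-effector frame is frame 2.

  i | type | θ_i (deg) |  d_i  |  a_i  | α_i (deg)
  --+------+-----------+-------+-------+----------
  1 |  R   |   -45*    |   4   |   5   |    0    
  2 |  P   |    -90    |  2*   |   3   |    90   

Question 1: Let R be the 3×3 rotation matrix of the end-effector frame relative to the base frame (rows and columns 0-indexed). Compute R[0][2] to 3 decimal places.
End-effector z-axis (col 2 of R) = (-0.7071,0.7071,0.0000)
R[0][2] = -0.7071

-0.707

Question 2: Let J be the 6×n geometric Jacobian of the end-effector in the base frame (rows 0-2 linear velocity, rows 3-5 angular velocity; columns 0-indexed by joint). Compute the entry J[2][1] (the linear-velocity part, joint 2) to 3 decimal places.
prismatic axis z_1 = (0.0000,0.0000,1.0000)
J_v[:, 1] = z_1; J_ω[:, 1] = (0,0,0)
entry J[2][1] = 1.0000

1.000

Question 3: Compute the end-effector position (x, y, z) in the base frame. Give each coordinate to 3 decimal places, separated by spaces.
1.414 -5.657 6.000

after link 1: o_1 = (3.5355, -3.5355, 4.0000)
after link 2: o_2 = (1.4142, -5.6569, 6.0000)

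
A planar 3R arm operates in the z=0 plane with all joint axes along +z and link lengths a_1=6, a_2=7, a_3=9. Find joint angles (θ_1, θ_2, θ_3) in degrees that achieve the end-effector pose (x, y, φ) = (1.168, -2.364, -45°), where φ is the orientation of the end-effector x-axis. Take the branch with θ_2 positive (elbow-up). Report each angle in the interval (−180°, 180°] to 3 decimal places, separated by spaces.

74.820 120.002 120.178

wrist centre = target − a_3·(cos φ, sin φ) = (-5.1960, 4.0000)
cos θ_2 = (42.9977−6²−7²)/(2·6·7) = -0.5000; θ_2 = 120.0018° (elbow-up)
β = atan2(4.0000,-5.1960) = 142.4102°; ψ = atan2(6.0621,2.4998) = 67.5903°
θ_1 = β − ψ = 74.8199°
θ_3 = φ − θ_1 − θ_2 = 120.1783° (wrapped to (-180°,180°])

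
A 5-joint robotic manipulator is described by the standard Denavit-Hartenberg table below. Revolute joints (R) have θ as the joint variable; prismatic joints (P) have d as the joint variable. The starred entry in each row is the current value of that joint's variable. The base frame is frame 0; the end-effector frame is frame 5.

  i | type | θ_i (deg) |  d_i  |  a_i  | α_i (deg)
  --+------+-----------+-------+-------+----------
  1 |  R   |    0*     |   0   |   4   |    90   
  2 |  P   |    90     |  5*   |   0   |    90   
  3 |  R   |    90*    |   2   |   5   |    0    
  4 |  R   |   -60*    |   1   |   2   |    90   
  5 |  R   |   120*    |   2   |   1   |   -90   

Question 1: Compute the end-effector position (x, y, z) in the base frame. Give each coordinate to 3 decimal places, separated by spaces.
after link 1: o_1 = (4.0000, 0.0000, 0.0000)
after link 2: o_2 = (4.0000, -5.0000, 0.0000)
after link 3: o_3 = (6.0000, -10.0000, 0.0000)
after link 4: o_4 = (7.0000, -11.0000, 1.7321)
after link 5: o_5 = (7.8660, -9.0179, 2.2990)

7.866 -9.018 2.299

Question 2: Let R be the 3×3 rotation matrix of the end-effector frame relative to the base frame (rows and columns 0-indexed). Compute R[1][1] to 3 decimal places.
End-effector y-axis (col 1 of R) = (-0.0000,-0.8660,-0.5000)
R[1][1] = -0.8660

-0.866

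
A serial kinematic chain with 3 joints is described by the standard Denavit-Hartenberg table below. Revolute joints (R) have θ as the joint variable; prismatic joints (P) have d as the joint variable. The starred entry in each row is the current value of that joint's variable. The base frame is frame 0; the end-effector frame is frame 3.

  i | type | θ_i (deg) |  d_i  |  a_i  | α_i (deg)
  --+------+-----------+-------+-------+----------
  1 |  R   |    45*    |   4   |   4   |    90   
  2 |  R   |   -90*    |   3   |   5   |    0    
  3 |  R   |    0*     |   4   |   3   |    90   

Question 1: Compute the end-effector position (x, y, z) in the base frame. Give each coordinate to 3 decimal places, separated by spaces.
7.778 -2.121 -4.000

after link 1: o_1 = (2.8284, 2.8284, 4.0000)
after link 2: o_2 = (4.9497, 0.7071, -1.0000)
after link 3: o_3 = (7.7782, -2.1213, -4.0000)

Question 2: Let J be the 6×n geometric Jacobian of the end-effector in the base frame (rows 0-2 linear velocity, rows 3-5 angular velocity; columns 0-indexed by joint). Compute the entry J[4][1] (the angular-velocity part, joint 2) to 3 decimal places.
-0.707

axis z_1 = (0.7071,-0.7071,0.0000); lever o_n−o_1 = (4.9497,-4.9497,-8.0000)
cross product → J_v[:, 1] = (5.6569,5.6569,-0.0000)
J_ω[:, 1] = z_1
entry J[4][1] = -0.7071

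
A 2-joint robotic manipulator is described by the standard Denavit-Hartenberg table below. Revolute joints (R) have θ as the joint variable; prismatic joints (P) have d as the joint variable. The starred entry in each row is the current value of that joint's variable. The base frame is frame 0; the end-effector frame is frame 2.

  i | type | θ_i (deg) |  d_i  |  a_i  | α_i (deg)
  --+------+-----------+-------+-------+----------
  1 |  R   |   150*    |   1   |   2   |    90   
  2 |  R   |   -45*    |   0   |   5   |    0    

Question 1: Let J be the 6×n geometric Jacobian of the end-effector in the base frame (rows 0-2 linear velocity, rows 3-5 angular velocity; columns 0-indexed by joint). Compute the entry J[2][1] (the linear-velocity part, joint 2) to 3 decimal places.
axis z_1 = (0.5000,0.8660,0.0000); lever o_n−o_1 = (-3.0619,1.7678,-3.5355)
cross product → J_v[:, 1] = (-3.0619,1.7678,3.5355)
J_ω[:, 1] = z_1
entry J[2][1] = 3.5355

3.536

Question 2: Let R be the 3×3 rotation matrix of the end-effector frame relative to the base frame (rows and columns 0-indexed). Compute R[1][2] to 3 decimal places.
0.866

End-effector z-axis (col 2 of R) = (0.5000,0.8660,0.0000)
R[1][2] = 0.8660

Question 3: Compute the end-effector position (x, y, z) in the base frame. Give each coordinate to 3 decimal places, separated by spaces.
-4.794 2.768 -2.536

after link 1: o_1 = (-1.7321, 1.0000, 1.0000)
after link 2: o_2 = (-4.7939, 2.7678, -2.5355)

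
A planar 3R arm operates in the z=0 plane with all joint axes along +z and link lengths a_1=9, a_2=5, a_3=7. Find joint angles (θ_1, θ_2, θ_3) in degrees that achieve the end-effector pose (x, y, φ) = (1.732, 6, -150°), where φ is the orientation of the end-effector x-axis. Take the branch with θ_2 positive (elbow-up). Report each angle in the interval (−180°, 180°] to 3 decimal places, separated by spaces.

wrist centre = target − a_3·(cos φ, sin φ) = (7.7942, 9.5000)
cos θ_2 = (150.9992−9²−5²)/(2·9·5) = 0.5000; θ_2 = 60.0006° (elbow-up)
β = atan2(9.5000,7.7942) = 50.6332°; ψ = atan2(4.3302,11.5000) = 20.6332°
θ_1 = β − ψ = 30.0000°
θ_3 = φ − θ_1 − θ_2 = 119.9994° (wrapped to (-180°,180°])

30.000 60.001 119.999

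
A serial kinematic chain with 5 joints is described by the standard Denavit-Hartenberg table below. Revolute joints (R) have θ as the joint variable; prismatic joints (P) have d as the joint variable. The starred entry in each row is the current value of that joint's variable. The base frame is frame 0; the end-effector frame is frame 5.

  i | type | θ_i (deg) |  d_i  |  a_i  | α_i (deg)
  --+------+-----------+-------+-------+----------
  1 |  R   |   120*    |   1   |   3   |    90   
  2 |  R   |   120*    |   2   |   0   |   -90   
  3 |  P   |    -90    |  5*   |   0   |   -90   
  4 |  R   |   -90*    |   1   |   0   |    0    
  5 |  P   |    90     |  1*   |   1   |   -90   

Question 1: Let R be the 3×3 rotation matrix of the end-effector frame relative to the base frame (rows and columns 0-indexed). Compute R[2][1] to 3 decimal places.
-0.866

End-effector y-axis (col 1 of R) = (-0.2500,0.4330,-0.8660)
R[2][1] = -0.8660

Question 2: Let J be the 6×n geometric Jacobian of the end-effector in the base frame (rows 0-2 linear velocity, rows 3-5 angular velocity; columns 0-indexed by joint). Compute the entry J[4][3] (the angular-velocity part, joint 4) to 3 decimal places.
-0.433

axis z_3 = (0.2500,-0.4330,0.8660); lever o_n−o_3 = (1.3660,-0.3660,1.7321)
cross product → J_v[:, 3] = (-0.4330,0.7500,0.5000)
J_ω[:, 3] = z_3
entry J[4][3] = -0.4330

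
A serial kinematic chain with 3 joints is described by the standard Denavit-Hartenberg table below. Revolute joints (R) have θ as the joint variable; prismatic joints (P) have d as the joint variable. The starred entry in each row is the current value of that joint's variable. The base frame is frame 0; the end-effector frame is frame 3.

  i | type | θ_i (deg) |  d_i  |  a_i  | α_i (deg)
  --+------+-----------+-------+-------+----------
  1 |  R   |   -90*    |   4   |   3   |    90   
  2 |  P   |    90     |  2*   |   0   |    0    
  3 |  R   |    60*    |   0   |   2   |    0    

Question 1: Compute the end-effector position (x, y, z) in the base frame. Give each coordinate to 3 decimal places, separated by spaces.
after link 1: o_1 = (0.0000, -3.0000, 4.0000)
after link 2: o_2 = (-2.0000, -3.0000, 4.0000)
after link 3: o_3 = (-2.0000, -1.2679, 5.0000)

-2.000 -1.268 5.000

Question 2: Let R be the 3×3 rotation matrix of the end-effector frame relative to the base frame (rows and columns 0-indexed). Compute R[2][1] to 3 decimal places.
-0.866

End-effector y-axis (col 1 of R) = (-0.0000,0.5000,-0.8660)
R[2][1] = -0.8660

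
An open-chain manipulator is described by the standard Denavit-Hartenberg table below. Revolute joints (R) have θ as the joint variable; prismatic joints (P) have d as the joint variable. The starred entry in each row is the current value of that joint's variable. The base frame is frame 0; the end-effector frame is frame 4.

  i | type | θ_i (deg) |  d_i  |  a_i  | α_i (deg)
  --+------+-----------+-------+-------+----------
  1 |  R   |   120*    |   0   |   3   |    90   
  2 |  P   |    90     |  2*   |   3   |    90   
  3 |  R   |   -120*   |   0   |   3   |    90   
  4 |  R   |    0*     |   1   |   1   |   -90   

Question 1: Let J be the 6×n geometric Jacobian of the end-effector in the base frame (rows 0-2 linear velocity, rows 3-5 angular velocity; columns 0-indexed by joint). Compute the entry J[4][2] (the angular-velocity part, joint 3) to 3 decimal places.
0.866

axis z_2 = (-0.5000,0.8660,-0.0000); lever o_n−o_2 = (-2.5670,-1.4821,-2.8660)
cross product → J_v[:, 2] = (-2.4821,-1.4330,2.9641)
J_ω[:, 2] = z_2
entry J[4][2] = 0.8660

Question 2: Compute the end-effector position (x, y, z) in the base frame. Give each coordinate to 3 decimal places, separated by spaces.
after link 1: o_1 = (-1.5000, 2.5981, 0.0000)
after link 2: o_2 = (0.2321, 3.5981, 3.0000)
after link 3: o_3 = (-2.0179, 2.2990, 1.5000)
after link 4: o_4 = (-2.3349, 2.1160, 0.1340)

-2.335 2.116 0.134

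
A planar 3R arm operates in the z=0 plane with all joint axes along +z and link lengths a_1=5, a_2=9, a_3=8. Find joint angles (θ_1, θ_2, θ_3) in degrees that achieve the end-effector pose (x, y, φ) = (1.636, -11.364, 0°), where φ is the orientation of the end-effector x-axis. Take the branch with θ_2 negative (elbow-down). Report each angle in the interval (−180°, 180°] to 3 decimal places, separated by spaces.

wrist centre = target − a_3·(cos φ, sin φ) = (-6.3640, -11.3640)
cos θ_2 = (169.6410−5²−9²)/(2·5·9) = 0.7071; θ_2 = -44.9988° (elbow-down)
β = atan2(-11.3640,-6.3640) = -119.2494°; ψ = atan2(-6.3638,11.3641) = -29.2485°
θ_1 = β − ψ = -90.0009°
θ_3 = φ − θ_1 − θ_2 = 134.9996° (wrapped to (-180°,180°])

-90.001 -44.999 135.000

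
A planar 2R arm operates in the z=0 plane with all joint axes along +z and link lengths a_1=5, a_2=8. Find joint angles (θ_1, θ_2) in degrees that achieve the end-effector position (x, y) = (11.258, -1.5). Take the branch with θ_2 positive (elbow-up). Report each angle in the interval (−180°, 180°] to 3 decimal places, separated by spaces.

-45.182 60.006

cos θ_2 = (128.9926−5²−8²)/(2·5·8) = 0.4999; θ_2 = 60.0061° (elbow-up)
β = atan2(-1.5000,11.2580) = -7.5893°; ψ = atan2(6.9286,8.9993) = 37.5931°
θ_1 = β − ψ = -45.1824°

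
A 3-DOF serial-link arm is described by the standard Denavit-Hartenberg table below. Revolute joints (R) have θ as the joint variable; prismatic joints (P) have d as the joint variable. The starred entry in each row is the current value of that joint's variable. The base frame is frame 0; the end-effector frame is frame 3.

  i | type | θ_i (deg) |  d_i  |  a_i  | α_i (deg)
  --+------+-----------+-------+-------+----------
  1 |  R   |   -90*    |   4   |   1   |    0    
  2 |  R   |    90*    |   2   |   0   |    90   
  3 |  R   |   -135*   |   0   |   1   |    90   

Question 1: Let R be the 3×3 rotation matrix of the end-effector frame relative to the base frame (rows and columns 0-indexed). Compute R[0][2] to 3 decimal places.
End-effector z-axis (col 2 of R) = (-0.7071,-0.0000,0.7071)
R[0][2] = -0.7071

-0.707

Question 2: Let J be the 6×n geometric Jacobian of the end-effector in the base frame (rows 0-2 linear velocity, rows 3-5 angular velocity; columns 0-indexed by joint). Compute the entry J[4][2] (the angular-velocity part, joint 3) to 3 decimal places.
axis z_2 = (0.0000,-1.0000,0.0000); lever o_n−o_2 = (-0.7071,0.0000,-0.7071)
cross product → J_v[:, 2] = (0.7071,-0.0000,-0.7071)
J_ω[:, 2] = z_2
entry J[4][2] = -1.0000

-1.000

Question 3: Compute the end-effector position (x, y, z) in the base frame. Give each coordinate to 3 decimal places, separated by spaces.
after link 1: o_1 = (0.0000, -1.0000, 4.0000)
after link 2: o_2 = (0.0000, -1.0000, 6.0000)
after link 3: o_3 = (-0.7071, -1.0000, 5.2929)

-0.707 -1.000 5.293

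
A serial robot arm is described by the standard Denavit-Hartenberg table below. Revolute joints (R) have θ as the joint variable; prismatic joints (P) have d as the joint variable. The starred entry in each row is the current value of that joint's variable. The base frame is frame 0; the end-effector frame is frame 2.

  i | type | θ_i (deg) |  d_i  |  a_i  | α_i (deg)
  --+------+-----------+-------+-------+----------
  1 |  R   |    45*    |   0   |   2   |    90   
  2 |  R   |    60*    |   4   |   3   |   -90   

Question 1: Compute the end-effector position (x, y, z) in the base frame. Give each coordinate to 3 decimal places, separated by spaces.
5.303 -0.354 2.598

after link 1: o_1 = (1.4142, 1.4142, 0.0000)
after link 2: o_2 = (5.3033, -0.3536, 2.5981)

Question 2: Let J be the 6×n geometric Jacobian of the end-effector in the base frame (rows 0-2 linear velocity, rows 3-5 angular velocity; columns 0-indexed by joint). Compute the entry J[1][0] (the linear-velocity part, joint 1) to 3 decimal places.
5.303

axis z_0 = ẑ; lever o_n−o_0 = (5.3033,-0.3536,2.5981)
cross product → J_v[:, 0] = (0.3536,5.3033,-0.0000)
J_ω[:, 0] = z_0
entry J[1][0] = 5.3033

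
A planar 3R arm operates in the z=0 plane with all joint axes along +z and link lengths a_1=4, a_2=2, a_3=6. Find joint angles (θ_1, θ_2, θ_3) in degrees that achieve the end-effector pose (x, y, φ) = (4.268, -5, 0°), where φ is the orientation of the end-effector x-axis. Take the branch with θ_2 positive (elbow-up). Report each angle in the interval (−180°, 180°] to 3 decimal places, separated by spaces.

-128.213 60.001 68.212

wrist centre = target − a_3·(cos φ, sin φ) = (-1.7320, -5.0000)
cos θ_2 = (27.9998−4²−2²)/(2·4·2) = 0.5000; θ_2 = 60.0007° (elbow-up)
β = atan2(-5.0000,-1.7320) = -109.1061°; ψ = atan2(1.7321,5.0000) = 19.1068°
θ_1 = β − ψ = -128.2129°
θ_3 = φ − θ_1 − θ_2 = 68.2122° (wrapped to (-180°,180°])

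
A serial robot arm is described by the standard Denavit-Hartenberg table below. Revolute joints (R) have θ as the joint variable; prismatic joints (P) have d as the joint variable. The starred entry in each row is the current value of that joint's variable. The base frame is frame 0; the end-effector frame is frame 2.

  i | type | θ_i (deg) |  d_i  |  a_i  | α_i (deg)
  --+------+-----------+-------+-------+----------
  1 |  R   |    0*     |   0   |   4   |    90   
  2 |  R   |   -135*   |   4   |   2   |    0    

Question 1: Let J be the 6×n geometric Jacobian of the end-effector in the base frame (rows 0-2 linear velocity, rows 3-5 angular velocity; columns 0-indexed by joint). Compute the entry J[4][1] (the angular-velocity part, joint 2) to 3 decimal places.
axis z_1 = (0.0000,-1.0000,0.0000); lever o_n−o_1 = (-1.4142,-4.0000,-1.4142)
cross product → J_v[:, 1] = (1.4142,-0.0000,-1.4142)
J_ω[:, 1] = z_1
entry J[4][1] = -1.0000

-1.000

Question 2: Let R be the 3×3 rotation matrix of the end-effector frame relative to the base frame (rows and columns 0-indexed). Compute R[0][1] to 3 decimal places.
0.707

End-effector y-axis (col 1 of R) = (0.7071,-0.0000,-0.7071)
R[0][1] = 0.7071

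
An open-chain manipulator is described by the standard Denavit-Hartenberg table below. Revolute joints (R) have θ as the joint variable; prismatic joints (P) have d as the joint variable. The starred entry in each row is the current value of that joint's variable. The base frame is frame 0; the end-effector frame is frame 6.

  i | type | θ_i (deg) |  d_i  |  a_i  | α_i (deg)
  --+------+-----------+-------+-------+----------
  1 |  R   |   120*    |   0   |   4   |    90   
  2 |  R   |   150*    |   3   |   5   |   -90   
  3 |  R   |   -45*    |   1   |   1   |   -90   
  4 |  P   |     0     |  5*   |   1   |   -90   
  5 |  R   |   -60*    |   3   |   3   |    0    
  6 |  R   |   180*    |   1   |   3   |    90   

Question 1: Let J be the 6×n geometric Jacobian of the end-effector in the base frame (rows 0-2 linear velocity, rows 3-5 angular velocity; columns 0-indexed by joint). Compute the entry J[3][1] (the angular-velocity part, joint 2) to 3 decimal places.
axis z_1 = (0.8660,0.5000,0.0000); lever o_n−o_1 = (4.3193,-5.7239,7.5729)
cross product → J_v[:, 1] = (3.7865,-6.5584,-7.1167)
J_ω[:, 1] = z_1
entry J[3][1] = 0.8660

0.866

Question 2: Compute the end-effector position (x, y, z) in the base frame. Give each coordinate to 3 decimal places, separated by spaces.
after link 1: o_1 = (-2.0000, 3.4641, 0.0000)
after link 2: o_2 = (2.7631, 1.2141, 2.5000)
after link 3: o_3 = (3.9317, 0.6043, 1.9875)
after link 4: o_4 = (3.3193, -3.9919, 4.1088)
after link 5: o_5 = (3.1517, -5.2544, 8.1558)
after link 6: o_6 = (2.3193, -2.2598, 7.5729)

2.319 -2.260 7.573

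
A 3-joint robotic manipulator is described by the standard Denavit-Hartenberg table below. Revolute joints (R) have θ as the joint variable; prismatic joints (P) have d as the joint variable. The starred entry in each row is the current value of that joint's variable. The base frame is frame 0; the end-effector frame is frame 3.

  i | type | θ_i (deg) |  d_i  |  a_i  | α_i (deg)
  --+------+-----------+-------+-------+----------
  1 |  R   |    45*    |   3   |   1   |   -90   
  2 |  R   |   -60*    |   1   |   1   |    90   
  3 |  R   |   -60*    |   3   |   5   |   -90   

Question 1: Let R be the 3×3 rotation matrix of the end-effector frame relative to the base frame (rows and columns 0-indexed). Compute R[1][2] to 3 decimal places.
0.660

End-effector z-axis (col 2 of R) = (-0.0474,0.6597,0.7500)
R[1][2] = 0.6597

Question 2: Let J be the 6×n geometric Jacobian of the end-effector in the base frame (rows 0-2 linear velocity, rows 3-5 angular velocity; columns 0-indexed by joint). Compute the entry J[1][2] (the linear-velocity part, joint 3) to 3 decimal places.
3.299

axis z_2 = (-0.6124,-0.6124,0.5000); lever o_n−o_2 = (2.1086,-4.0151,3.6651)
cross product → J_v[:, 2] = (-0.2368,3.2987,3.7500)
J_ω[:, 2] = z_2
entry J[1][2] = 3.2987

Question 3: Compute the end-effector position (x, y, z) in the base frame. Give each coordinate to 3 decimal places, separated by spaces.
2.462 -2.247 7.531

after link 1: o_1 = (0.7071, 0.7071, 3.0000)
after link 2: o_2 = (0.3536, 1.7678, 3.8660)
after link 3: o_3 = (2.4622, -2.2473, 7.5311)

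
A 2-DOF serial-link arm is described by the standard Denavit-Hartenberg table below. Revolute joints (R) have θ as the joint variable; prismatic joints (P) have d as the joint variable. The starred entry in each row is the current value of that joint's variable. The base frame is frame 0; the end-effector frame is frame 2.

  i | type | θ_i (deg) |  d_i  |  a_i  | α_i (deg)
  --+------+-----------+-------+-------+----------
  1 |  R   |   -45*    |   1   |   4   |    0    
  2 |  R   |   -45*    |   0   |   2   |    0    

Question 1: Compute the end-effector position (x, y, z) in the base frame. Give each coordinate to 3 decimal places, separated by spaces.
after link 1: o_1 = (2.8284, -2.8284, 1.0000)
after link 2: o_2 = (2.8284, -4.8284, 1.0000)

2.828 -4.828 1.000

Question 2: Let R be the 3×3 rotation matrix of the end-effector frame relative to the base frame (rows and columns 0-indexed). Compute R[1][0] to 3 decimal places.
-1.000

End-effector x-axis (col 0 of R) = (0.0000,-1.0000,0.0000)
R[1][0] = -1.0000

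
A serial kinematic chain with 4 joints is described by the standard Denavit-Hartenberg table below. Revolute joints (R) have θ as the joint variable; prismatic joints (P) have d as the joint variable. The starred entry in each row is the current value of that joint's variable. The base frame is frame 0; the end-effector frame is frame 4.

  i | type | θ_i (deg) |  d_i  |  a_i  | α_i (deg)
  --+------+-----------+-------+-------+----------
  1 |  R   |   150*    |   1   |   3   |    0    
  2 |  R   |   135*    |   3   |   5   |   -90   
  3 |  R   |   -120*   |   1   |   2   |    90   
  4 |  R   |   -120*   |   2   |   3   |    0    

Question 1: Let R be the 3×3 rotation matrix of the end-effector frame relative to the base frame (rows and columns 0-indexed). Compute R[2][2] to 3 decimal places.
End-effector z-axis (col 2 of R) = (-0.2241,0.8365,-0.5000)
R[2][2] = -0.5000

-0.500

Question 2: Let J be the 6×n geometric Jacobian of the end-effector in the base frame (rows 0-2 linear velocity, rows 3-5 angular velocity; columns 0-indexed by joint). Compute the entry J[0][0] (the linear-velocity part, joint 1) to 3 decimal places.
axis z_0 = ẑ; lever o_n−o_0 = (-3.3606,-1.8287,3.4330)
cross product → J_v[:, 0] = (1.8287,-3.3606,0.0000)
J_ω[:, 0] = z_0
entry J[0][0] = 1.8287

1.829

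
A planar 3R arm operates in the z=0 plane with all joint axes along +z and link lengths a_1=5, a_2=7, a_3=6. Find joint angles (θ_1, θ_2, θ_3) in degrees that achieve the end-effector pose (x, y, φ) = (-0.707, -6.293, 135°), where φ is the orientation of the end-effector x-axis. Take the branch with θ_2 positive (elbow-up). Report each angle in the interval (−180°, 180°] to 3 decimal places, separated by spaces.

wrist centre = target − a_3·(cos φ, sin φ) = (3.5356, -10.5356)
cos θ_2 = (123.5005−5²−7²)/(2·5·7) = 0.7071; θ_2 = 44.9965° (elbow-up)
β = atan2(-10.5356,3.5356) = -71.4488°; ψ = atan2(4.9494,9.9500) = 26.4471°
θ_1 = β − ψ = -97.8959°
θ_3 = φ − θ_1 − θ_2 = -172.1006° (wrapped to (-180°,180°])

-97.896 44.997 -172.101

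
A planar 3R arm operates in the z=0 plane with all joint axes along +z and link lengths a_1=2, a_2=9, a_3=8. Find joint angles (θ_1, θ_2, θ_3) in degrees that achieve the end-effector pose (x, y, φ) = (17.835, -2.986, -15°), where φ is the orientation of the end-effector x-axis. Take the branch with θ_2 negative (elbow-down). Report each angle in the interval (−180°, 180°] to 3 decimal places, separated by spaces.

44.996 -59.997 0.001

wrist centre = target − a_3·(cos φ, sin φ) = (10.1076, -0.9154)
cos θ_2 = (103.0015−2²−9²)/(2·2·9) = 0.5000; θ_2 = -59.9973° (elbow-down)
β = atan2(-0.9154,10.1076) = -5.1752°; ψ = atan2(-7.7940,6.5004) = -50.1712°
θ_1 = β − ψ = 44.9960°
θ_3 = φ − θ_1 − θ_2 = 0.0013° (wrapped to (-180°,180°])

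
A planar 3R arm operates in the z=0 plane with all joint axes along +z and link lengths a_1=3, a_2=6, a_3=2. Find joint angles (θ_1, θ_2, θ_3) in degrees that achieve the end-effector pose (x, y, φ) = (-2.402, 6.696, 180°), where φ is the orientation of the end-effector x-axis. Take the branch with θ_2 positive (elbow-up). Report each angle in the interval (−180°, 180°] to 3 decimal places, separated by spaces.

wrist centre = target − a_3·(cos φ, sin φ) = (-0.4020, 6.6960)
cos θ_2 = (44.9980−3²−6²)/(2·3·6) = -0.0001; θ_2 = 90.0032° (elbow-up)
β = atan2(6.6960,-0.4020) = 93.4357°; ψ = atan2(6.0000,2.9997) = 63.4375°
θ_1 = β − ψ = 29.9982°
θ_3 = φ − θ_1 − θ_2 = 59.9986° (wrapped to (-180°,180°])

29.998 90.003 59.999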